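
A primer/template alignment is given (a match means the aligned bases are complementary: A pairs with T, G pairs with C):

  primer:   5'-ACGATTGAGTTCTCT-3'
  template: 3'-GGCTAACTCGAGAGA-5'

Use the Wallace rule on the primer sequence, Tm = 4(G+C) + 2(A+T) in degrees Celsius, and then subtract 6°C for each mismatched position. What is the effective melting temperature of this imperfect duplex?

30°C

Primer base counts: A=3, T=6, G=3, C=3 → A+T=9, G+C=6
Perfect-match Tm = 2(9) + 4(6) = 18 + 24 = 42°C
Mismatches (positions where the bases are not complementary): 2 (at positions 1, 10)
Effective Tm = 42 − 2×6 = 42 − 12 = 30°C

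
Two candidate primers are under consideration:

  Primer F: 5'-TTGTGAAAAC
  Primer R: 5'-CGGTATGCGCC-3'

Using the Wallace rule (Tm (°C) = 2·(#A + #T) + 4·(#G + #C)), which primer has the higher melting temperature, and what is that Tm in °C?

Primer R, 38°C

Primer F: A+T=7, G+C=3 → Tm = 2(7)+4(3) = 26°C
Primer R: A+T=3, G+C=8 → Tm = 2(3)+4(8) = 38°C
26°C vs 38°C → primer R is higher.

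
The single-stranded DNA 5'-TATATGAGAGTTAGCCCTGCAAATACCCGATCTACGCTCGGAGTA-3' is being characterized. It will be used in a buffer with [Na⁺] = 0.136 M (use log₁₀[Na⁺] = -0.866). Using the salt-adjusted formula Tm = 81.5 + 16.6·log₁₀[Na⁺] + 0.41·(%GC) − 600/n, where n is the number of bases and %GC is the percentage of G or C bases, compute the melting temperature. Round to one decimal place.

Length n = 45. Base counts: G=10, C=11, A=13, T=11
G+C = 21, so %GC = 21/45 × 100 = 46.667%
Salt term: 16.6 × (-0.866) = -14.376
GC term: 0.41 × 46.667 = 19.133; length term: −600/45 = −13.333
Tm = 81.5 + (-14.376) + 19.133 − 13.333 = 72.924 → 72.9°C

72.9°C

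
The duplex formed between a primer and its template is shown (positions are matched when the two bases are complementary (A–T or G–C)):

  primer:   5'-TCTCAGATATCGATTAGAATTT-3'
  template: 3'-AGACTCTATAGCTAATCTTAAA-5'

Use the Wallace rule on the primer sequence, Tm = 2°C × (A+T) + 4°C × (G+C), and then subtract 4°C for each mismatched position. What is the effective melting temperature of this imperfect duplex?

52°C

Primer base counts: A=7, T=9, G=3, C=3 → A+T=16, G+C=6
Perfect-match Tm = 2(16) + 4(6) = 32 + 24 = 56°C
Mismatches (positions where the bases are not complementary): 1 (at position 4)
Effective Tm = 56 − 1×4 = 56 − 4 = 52°C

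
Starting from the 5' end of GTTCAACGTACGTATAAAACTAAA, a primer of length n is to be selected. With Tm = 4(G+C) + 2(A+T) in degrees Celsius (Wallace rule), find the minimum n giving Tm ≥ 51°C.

n = 20

First 19 bases: GTTCAACGTACGTATAAAA → Tm = 50°C (< 51°C)
First 20 bases: GTTCAACGTACGTATAAAAC → Tm = 54°C (≥ 51°C)
Each additional base adds 2°C (A/T) or 4°C (G/C), so Tm is non-decreasing in n; n = 20 is the first length to reach 51°C.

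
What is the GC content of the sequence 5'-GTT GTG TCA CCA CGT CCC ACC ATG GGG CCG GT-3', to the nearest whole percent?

Base counts: A=4, G=10, C=11, T=7
G+C = 10 + 11 = 21 out of 32 bases
%GC = 21/32 × 100 = 65.62% ≈ 66%

66%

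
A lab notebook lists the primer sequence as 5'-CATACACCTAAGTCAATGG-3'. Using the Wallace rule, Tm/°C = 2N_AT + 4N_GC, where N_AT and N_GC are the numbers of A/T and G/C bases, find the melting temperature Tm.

54°C

Base counts: C=5, G=3, A=7, T=4
AT pairs contribute 11, GC pairs contribute 8.
Tm = 4·8 + 2·11 = 32 + 22 = 54°C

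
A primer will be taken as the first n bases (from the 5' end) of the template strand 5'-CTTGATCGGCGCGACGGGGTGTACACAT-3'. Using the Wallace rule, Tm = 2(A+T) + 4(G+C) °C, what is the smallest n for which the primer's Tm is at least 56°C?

First 16 bases: CTTGATCGGCGCGACG → Tm = 54°C (< 56°C)
First 17 bases: CTTGATCGGCGCGACGG → Tm = 58°C (≥ 56°C)
Each additional base adds 2°C (A/T) or 4°C (G/C), so Tm is non-decreasing in n; n = 17 is the first length to reach 56°C.

n = 17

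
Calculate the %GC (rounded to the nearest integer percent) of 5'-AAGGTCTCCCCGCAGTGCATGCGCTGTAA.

Counting bases: A=6, T=6, C=9, G=8
G+C = 8 + 9 = 17 out of 29 bases
%GC = 17/29 × 100 = 58.62% ≈ 59%

59%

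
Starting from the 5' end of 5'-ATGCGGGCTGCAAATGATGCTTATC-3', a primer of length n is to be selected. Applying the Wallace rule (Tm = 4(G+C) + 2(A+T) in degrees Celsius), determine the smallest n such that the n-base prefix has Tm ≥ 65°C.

n = 22

First 21 bases: ATGCGGGCTGCAAATGATGCT → Tm = 64°C (< 65°C)
First 22 bases: ATGCGGGCTGCAAATGATGCTT → Tm = 66°C (≥ 65°C)
Since every base adds ≥2°C, Tm only increases with n, so the threshold is first crossed at n = 22.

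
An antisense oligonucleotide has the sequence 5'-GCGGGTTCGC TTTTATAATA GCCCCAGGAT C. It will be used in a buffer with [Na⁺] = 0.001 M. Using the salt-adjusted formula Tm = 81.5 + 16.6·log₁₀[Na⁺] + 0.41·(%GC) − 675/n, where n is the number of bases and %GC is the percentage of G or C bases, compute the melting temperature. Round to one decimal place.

Length n = 31. Scanning the sequence gives G=8, C=8, A=6, T=9.
G+C = 16, so %GC = 16/31 × 100 = 51.613%
Salt term: 16.6 × (-3) = -49.8
GC term: 0.41 × 51.613 = 21.161; length term: −675/31 = −21.774
Tm = 81.5 + (-49.8) + 21.161 − 21.774 = 31.087 → 31.1°C

31.1°C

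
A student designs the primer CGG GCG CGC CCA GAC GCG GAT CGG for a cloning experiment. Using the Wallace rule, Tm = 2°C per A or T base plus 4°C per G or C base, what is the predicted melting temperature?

88°C

Scanning the sequence gives A=3, C=9, G=11, T=1.
So N_AT = 4 and N_GC = 20.
Tm = 2×4 + 4×20 = 88°C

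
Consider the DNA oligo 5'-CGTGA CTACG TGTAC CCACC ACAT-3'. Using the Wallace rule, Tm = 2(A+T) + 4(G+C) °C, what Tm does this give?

74°C

Counting bases: A=6, C=9, G=4, T=5
AT pairs contribute 11, GC pairs contribute 13.
Tm = 2(11) + 4(13) = 22 + 52 = 74°C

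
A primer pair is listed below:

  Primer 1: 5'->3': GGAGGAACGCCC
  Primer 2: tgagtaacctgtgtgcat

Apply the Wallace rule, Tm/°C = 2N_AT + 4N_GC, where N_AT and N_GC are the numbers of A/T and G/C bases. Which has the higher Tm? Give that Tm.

Primer 1: A+T=3, G+C=9 → Tm = 2(3)+4(9) = 42°C
Primer 2: A+T=10, G+C=8 → Tm = 2(10)+4(8) = 52°C
42°C vs 52°C → primer 2 is higher.

Primer 2, 52°C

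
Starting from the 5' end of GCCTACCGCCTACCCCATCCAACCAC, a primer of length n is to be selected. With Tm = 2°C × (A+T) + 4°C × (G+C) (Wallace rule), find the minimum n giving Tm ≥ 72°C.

n = 22

First 21 bases: GCCTACCGCCTACCCCATCCA → Tm = 70°C (< 72°C)
First 22 bases: GCCTACCGCCTACCCCATCCAA → Tm = 72°C (≥ 72°C)
Each additional base adds 2°C (A/T) or 4°C (G/C), so Tm is non-decreasing in n; n = 22 is the first length to reach 72°C.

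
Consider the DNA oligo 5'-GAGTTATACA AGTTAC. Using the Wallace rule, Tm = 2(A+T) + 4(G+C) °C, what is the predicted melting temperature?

A=6, G=3, C=2, T=5
So N_AT = 11 and N_GC = 5.
Tm = 2×11 + 4×5 = 42°C

42°C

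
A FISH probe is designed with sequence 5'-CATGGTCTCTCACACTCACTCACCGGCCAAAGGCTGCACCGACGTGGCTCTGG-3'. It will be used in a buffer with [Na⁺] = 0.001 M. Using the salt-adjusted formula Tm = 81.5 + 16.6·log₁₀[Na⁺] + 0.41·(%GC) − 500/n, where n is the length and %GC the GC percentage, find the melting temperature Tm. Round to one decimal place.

Length n = 53. C=20, G=13, A=10, T=10
G+C = 33, so %GC = 33/53 × 100 = 62.264%
Salt term: 16.6 × (-3) = -49.8
GC term: 0.41 × 62.264 = 25.528; length term: −500/53 = −9.434
Tm = 81.5 + (-49.8) + 25.528 − 9.434 = 47.794 → 47.8°C

47.8°C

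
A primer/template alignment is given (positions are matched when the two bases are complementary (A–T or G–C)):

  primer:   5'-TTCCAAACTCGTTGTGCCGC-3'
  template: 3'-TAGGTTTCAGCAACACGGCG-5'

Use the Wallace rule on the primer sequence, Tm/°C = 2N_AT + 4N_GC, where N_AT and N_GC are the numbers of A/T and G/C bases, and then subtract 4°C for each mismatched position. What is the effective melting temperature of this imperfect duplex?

Primer base counts: A=3, T=6, G=4, C=7 → A+T=9, G+C=11
Perfect-match Tm = 2(9) + 4(11) = 18 + 44 = 62°C
Mismatches (positions where the bases are not complementary): 2 (at positions 1, 8)
Effective Tm = 62 − 2×4 = 62 − 8 = 54°C

54°C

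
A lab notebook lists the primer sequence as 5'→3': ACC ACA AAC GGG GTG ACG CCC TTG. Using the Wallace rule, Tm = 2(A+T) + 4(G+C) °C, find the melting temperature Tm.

78°C

T=3, C=8, G=7, A=6
So N_AT = 9 and N_GC = 15.
Tm = 2(9) + 4(15) = 18 + 60 = 78°C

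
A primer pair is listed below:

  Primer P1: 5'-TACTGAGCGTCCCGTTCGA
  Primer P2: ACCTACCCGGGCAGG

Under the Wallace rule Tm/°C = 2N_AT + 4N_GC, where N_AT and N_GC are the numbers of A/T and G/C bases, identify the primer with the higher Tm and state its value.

Primer P1, 60°C

Primer P1: A+T=8, G+C=11 → Tm = 2(8)+4(11) = 60°C
Primer P2: A+T=4, G+C=11 → Tm = 2(4)+4(11) = 52°C
60°C vs 52°C → primer P1 is higher.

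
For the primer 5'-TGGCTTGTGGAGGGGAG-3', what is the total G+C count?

11

Counting bases: A=2, T=4, C=1, G=10
Total G or C: 10 + 1 = 11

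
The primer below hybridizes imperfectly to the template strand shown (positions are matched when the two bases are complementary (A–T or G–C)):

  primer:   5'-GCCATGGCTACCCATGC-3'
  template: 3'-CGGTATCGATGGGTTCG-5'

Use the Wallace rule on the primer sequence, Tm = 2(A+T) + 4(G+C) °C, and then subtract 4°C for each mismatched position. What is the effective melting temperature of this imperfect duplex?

48°C

Primer base counts: A=3, T=3, G=4, C=7 → A+T=6, G+C=11
Perfect-match Tm = 2(6) + 4(11) = 12 + 44 = 56°C
Mismatches (positions where the bases are not complementary): 2 (at positions 6, 15)
Effective Tm = 56 − 2×4 = 56 − 8 = 48°C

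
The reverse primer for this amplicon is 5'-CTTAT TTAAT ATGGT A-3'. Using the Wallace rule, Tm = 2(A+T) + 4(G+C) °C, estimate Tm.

38°C

Scanning the sequence gives A=5, G=2, C=1, T=8.
A+T = 13, G+C = 3
Tm = 4·3 + 2·13 = 12 + 26 = 38°C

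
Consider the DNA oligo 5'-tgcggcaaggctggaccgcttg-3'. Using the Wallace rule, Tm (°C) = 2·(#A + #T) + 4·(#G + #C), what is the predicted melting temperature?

Base counts: T=4, A=3, C=6, G=9
AT pairs contribute 7, GC pairs contribute 15.
Tm = 4·15 + 2·7 = 60 + 14 = 74°C

74°C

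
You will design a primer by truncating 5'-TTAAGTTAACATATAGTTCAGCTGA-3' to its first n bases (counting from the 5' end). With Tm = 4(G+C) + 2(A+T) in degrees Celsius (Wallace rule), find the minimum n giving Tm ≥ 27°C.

First 11 bases: TTAAGTTAACA → Tm = 26°C (< 27°C)
First 12 bases: TTAAGTTAACAT → Tm = 28°C (≥ 27°C)
Each additional base adds 2°C (A/T) or 4°C (G/C), so Tm is non-decreasing in n; n = 12 is the first length to reach 27°C.

n = 12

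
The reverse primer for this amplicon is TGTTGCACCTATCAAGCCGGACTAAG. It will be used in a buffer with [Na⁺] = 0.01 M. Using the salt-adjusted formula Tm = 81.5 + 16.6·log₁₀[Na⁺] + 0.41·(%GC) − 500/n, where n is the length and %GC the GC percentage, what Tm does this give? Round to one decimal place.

Length n = 26. Base counts: A=7, G=6, C=7, T=6
G+C = 13, so %GC = 13/26 × 100 = 50%
Salt term: 16.6 × (-2) = -33.2
GC term: 0.41 × 50 = 20.5; length term: −500/26 = −19.231
Tm = 81.5 + (-33.2) + 20.5 − 19.231 = 49.569 → 49.6°C

49.6°C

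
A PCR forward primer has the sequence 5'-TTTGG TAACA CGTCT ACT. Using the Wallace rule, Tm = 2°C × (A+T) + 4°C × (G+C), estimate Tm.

T=7, C=4, A=4, G=3
AT pairs contribute 11, GC pairs contribute 7.
Tm = 2×11 + 4×7 = 50°C

50°C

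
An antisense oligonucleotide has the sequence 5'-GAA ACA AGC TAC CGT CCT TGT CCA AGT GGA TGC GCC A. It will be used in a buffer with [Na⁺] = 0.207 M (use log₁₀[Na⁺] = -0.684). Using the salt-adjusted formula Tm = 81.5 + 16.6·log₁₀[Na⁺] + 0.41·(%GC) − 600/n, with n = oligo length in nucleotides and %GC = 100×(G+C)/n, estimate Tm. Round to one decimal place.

76.1°C

Length n = 37. Counting bases: G=9, C=11, T=7, A=10
G+C = 20, so %GC = 20/37 × 100 = 54.054%
Salt term: 16.6 × (-0.684) = -11.354
GC term: 0.41 × 54.054 = 22.162; length term: −600/37 = −16.216
Tm = 81.5 + (-11.354) + 22.162 − 16.216 = 76.092 → 76.1°C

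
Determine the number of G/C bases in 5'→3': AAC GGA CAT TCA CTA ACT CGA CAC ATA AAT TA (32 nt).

Base counts: A=14, C=8, T=7, G=3
G+C = 3 + 8 = 11

11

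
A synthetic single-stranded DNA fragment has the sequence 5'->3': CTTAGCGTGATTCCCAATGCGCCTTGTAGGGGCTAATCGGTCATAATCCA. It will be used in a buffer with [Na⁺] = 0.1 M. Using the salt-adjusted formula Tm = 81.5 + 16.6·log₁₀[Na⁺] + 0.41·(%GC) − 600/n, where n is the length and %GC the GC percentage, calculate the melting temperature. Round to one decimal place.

73.4°C

Length n = 50. Counting bases: C=13, T=14, A=11, G=12
G+C = 25, so %GC = 25/50 × 100 = 50%
Salt term: 16.6 × (-1) = -16.6
GC term: 0.41 × 50 = 20.5; length term: −600/50 = −12
Tm = 81.5 + (-16.6) + 20.5 − 12 = 73.4 → 73.4°C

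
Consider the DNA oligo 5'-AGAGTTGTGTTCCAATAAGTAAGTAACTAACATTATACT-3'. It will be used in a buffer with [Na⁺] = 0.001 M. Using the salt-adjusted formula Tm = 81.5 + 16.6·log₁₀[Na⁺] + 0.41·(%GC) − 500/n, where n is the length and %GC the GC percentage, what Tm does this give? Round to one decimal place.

30.4°C

Length n = 39. Counting bases: G=6, T=13, C=5, A=15
G+C = 11, so %GC = 11/39 × 100 = 28.205%
Salt term: 16.6 × (-3) = -49.8
GC term: 0.41 × 28.205 = 11.564; length term: −500/39 = −12.821
Tm = 81.5 + (-49.8) + 11.564 − 12.821 = 30.443 → 30.4°C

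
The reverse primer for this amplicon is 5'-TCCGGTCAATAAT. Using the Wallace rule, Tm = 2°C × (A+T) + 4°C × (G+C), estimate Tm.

36°C

Base counts: T=4, G=2, A=4, C=3
So N_AT = 8 and N_GC = 5.
Tm = 2×8 + 4×5 = 36°C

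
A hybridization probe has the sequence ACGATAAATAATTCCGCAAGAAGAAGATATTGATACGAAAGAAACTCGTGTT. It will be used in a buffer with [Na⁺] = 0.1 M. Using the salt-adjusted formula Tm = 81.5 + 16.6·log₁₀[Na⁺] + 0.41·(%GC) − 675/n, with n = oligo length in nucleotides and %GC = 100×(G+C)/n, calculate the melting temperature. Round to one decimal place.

Length n = 52. Counting bases: C=7, T=12, A=23, G=10
G+C = 17, so %GC = 17/52 × 100 = 32.692%
Salt term: 16.6 × (-1) = -16.6
GC term: 0.41 × 32.692 = 13.404; length term: −675/52 = −12.981
Tm = 81.5 + (-16.6) + 13.404 − 12.981 = 65.323 → 65.3°C

65.3°C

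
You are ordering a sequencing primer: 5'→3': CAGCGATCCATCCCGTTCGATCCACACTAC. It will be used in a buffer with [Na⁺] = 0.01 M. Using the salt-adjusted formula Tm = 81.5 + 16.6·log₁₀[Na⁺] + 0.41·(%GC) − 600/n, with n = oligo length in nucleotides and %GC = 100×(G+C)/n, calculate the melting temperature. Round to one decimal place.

Length n = 30. Scanning the sequence gives G=4, C=13, A=7, T=6.
G+C = 17, so %GC = 17/30 × 100 = 56.667%
Salt term: 16.6 × (-2) = -33.2
GC term: 0.41 × 56.667 = 23.233; length term: −600/30 = −20
Tm = 81.5 + (-33.2) + 23.233 − 20 = 51.533 → 51.5°C

51.5°C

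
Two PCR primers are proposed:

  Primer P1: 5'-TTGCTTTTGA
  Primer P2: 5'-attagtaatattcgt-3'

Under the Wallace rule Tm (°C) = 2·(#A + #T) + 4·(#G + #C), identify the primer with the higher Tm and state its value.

Primer P2, 36°C

Primer P1: A+T=7, G+C=3 → Tm = 2(7)+4(3) = 26°C
Primer P2: A+T=12, G+C=3 → Tm = 2(12)+4(3) = 36°C
26°C vs 36°C → primer P2 is higher.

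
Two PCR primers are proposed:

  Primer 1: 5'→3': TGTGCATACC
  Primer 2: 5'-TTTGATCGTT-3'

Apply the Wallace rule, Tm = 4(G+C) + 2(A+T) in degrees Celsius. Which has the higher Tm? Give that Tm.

Primer 1, 30°C

Primer 1: A+T=5, G+C=5 → Tm = 2(5)+4(5) = 30°C
Primer 2: A+T=7, G+C=3 → Tm = 2(7)+4(3) = 26°C
30°C vs 26°C → primer 1 is higher.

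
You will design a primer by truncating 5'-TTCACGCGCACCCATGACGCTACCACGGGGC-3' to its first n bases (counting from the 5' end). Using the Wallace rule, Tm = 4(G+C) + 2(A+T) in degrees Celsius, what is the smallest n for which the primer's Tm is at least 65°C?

n = 20

First 19 bases: TTCACGCGCACCCATGACG → Tm = 62°C (< 65°C)
First 20 bases: TTCACGCGCACCCATGACGC → Tm = 66°C (≥ 65°C)
Each additional base adds 2°C (A/T) or 4°C (G/C), so Tm is non-decreasing in n; n = 20 is the first length to reach 65°C.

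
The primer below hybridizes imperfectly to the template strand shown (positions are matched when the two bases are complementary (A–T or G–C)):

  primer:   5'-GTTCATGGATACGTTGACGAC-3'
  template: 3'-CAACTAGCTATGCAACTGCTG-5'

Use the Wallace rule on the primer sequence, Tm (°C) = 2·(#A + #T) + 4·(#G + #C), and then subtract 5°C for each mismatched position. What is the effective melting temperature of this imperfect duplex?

52°C

Primer base counts: A=5, T=6, G=6, C=4 → A+T=11, G+C=10
Perfect-match Tm = 2(11) + 4(10) = 22 + 40 = 62°C
Mismatches (positions where the bases are not complementary): 2 (at positions 4, 7)
Effective Tm = 62 − 2×5 = 62 − 10 = 52°C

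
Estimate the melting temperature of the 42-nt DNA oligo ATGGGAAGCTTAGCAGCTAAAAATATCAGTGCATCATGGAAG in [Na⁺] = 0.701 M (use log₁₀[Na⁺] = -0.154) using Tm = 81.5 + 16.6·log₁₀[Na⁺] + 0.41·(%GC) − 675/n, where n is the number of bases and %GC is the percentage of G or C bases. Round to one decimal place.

Length n = 42. G=11, T=9, A=16, C=6
G+C = 17, so %GC = 17/42 × 100 = 40.476%
Salt term: 16.6 × (-0.154) = -2.556
GC term: 0.41 × 40.476 = 16.595; length term: −675/42 = −16.071
Tm = 81.5 + (-2.556) + 16.595 − 16.071 = 79.468 → 79.5°C

79.5°C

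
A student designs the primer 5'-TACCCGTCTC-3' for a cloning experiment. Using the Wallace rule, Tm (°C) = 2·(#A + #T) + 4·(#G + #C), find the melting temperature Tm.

C=5, T=3, G=1, A=1
AT pairs contribute 4, GC pairs contribute 6.
Tm = 2(4) + 4(6) = 8 + 24 = 32°C

32°C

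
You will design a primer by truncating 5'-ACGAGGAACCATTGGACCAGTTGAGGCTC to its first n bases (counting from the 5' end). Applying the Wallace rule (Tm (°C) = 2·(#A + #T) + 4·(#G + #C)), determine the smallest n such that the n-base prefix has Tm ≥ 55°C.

First 17 bases: ACGAGGAACCATTGGAC → Tm = 52°C (< 55°C)
First 18 bases: ACGAGGAACCATTGGACC → Tm = 56°C (≥ 55°C)
Since every base adds ≥2°C, Tm only increases with n, so the threshold is first crossed at n = 18.

n = 18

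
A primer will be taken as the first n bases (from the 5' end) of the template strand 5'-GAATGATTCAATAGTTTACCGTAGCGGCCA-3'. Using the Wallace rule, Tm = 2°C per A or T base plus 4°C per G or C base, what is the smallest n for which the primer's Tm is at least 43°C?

First 17 bases: GAATGATTCAATAGTTT → Tm = 42°C (< 43°C)
First 18 bases: GAATGATTCAATAGTTTA → Tm = 44°C (≥ 43°C)
Each additional base adds 2°C (A/T) or 4°C (G/C), so Tm is non-decreasing in n; n = 18 is the first length to reach 43°C.

n = 18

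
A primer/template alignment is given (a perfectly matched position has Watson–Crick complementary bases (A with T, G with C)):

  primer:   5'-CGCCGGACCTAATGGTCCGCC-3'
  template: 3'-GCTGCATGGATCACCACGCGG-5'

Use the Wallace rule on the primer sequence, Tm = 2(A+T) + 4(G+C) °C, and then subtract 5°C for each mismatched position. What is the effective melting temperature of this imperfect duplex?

52°C

Primer base counts: A=3, T=3, G=6, C=9 → A+T=6, G+C=15
Perfect-match Tm = 2(6) + 4(15) = 12 + 60 = 72°C
Mismatches (positions where the bases are not complementary): 4 (at positions 3, 6, 12, 17)
Effective Tm = 72 − 4×5 = 72 − 20 = 52°C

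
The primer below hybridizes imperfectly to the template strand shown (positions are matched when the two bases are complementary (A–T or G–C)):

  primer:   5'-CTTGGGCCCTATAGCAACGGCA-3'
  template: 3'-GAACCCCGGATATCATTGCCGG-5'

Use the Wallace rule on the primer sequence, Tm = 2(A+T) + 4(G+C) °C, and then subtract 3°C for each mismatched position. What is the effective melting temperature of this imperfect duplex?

61°C

Primer base counts: A=5, T=4, G=6, C=7 → A+T=9, G+C=13
Perfect-match Tm = 2(9) + 4(13) = 18 + 52 = 70°C
Mismatches (positions where the bases are not complementary): 3 (at positions 7, 15, 22)
Effective Tm = 70 − 3×3 = 70 − 9 = 61°C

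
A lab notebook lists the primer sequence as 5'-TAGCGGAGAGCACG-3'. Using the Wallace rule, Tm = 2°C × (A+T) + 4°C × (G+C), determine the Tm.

46°C

G=6, A=4, C=3, T=1
So N_AT = 5 and N_GC = 9.
Tm = 4·9 + 2·5 = 36 + 10 = 46°C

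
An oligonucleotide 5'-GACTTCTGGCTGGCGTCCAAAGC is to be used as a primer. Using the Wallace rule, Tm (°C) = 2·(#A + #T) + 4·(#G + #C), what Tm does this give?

74°C

G=7, T=5, A=4, C=7
A+T = 9, G+C = 14
Tm = 2×9 + 4×14 = 74°C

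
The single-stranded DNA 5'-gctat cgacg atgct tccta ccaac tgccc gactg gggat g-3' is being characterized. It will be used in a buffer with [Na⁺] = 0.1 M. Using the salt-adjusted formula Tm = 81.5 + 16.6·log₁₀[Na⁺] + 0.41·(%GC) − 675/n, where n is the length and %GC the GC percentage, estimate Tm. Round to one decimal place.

Length n = 41. A=8, G=11, C=13, T=9
G+C = 24, so %GC = 24/41 × 100 = 58.537%
Salt term: 16.6 × (-1) = -16.6
GC term: 0.41 × 58.537 = 24; length term: −675/41 = −16.463
Tm = 81.5 + (-16.6) + 24 − 16.463 = 72.437 → 72.4°C

72.4°C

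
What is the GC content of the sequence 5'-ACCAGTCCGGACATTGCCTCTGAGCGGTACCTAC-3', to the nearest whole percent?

A=7, G=8, C=12, T=7
G+C = 8 + 12 = 20 out of 34 bases
%GC = 20/34 × 100 = 58.82% ≈ 59%

59%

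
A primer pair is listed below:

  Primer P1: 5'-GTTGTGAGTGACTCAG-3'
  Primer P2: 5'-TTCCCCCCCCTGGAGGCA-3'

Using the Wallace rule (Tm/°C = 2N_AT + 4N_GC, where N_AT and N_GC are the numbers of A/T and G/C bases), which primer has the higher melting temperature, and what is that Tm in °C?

Primer P2, 62°C

Primer P1: A+T=8, G+C=8 → Tm = 2(8)+4(8) = 48°C
Primer P2: A+T=5, G+C=13 → Tm = 2(5)+4(13) = 62°C
48°C vs 62°C → primer P2 is higher.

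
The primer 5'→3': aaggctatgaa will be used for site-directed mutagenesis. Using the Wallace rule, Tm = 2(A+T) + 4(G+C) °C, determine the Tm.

30°C

Scanning the sequence gives C=1, G=3, T=2, A=5.
A+T = 7, G+C = 4
Tm = 2×7 + 4×4 = 30°C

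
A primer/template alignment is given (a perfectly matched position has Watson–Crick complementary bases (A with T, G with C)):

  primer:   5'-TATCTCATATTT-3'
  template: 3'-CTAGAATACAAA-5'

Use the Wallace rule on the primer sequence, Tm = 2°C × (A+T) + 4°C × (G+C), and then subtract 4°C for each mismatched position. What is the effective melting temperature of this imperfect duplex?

16°C

Primer base counts: A=3, T=7, G=0, C=2 → A+T=10, G+C=2
Perfect-match Tm = 2(10) + 4(2) = 20 + 8 = 28°C
Mismatches (positions where the bases are not complementary): 3 (at positions 1, 6, 9)
Effective Tm = 28 − 3×4 = 28 − 12 = 16°C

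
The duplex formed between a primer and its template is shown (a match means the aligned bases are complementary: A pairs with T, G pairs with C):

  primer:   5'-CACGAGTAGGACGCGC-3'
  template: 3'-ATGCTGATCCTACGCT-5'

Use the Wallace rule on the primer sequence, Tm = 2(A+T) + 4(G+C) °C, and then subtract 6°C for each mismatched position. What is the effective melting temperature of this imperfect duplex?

Primer base counts: A=4, T=1, G=6, C=5 → A+T=5, G+C=11
Perfect-match Tm = 2(5) + 4(11) = 10 + 44 = 54°C
Mismatches (positions where the bases are not complementary): 4 (at positions 1, 6, 12, 16)
Effective Tm = 54 − 4×6 = 54 − 24 = 30°C

30°C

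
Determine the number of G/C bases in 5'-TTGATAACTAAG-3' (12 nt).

3

Scanning the sequence gives C=1, A=5, T=4, G=2.
Total G or C: 2 + 1 = 3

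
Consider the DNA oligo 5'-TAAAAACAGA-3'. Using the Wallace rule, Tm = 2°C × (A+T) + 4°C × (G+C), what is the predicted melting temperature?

24°C

T=1, C=1, G=1, A=7
So N_AT = 8 and N_GC = 2.
Tm = 2(8) + 4(2) = 16 + 8 = 24°C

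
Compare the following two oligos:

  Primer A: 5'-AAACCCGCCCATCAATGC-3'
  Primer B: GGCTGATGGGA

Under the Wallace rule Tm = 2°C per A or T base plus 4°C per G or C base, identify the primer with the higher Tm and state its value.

Primer A, 56°C

Primer A: A+T=8, G+C=10 → Tm = 2(8)+4(10) = 56°C
Primer B: A+T=4, G+C=7 → Tm = 2(4)+4(7) = 36°C
56°C vs 36°C → primer A is higher.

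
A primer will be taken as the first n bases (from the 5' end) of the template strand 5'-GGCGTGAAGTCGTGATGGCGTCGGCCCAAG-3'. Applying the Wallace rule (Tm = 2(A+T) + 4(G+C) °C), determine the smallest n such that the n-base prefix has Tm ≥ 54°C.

First 16 bases: GGCGTGAAGTCGTGAT → Tm = 50°C (< 54°C)
First 17 bases: GGCGTGAAGTCGTGATG → Tm = 54°C (≥ 54°C)
Each additional base adds 2°C (A/T) or 4°C (G/C), so Tm is non-decreasing in n; n = 17 is the first length to reach 54°C.

n = 17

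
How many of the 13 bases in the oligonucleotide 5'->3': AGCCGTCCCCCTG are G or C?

Base counts: G=3, A=1, C=7, T=2
G+C = 3 + 7 = 10

10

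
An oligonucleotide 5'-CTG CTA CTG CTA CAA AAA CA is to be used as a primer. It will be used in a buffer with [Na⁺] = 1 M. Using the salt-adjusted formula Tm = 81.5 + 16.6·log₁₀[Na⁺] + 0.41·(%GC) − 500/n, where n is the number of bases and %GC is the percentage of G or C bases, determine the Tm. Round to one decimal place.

72.9°C

Length n = 20. C=6, G=2, T=4, A=8
G+C = 8, so %GC = 8/20 × 100 = 40%
Salt term: 16.6 × (0) = 0
GC term: 0.41 × 40 = 16.4; length term: −500/20 = −25
Tm = 81.5 + (0) + 16.4 − 25 = 72.9 → 72.9°C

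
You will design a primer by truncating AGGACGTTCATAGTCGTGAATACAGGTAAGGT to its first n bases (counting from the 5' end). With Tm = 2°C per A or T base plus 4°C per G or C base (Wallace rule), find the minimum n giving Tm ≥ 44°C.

n = 15

First 14 bases: AGGACGTTCATAGT → Tm = 40°C (< 44°C)
First 15 bases: AGGACGTTCATAGTC → Tm = 44°C (≥ 44°C)
Each additional base adds 2°C (A/T) or 4°C (G/C), so Tm is non-decreasing in n; n = 15 is the first length to reach 44°C.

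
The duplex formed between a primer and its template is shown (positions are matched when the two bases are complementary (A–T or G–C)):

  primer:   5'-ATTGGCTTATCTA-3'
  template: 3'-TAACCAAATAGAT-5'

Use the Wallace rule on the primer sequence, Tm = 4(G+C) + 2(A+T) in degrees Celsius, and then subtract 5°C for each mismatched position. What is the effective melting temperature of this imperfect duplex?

29°C

Primer base counts: A=3, T=6, G=2, C=2 → A+T=9, G+C=4
Perfect-match Tm = 2(9) + 4(4) = 18 + 16 = 34°C
Mismatches (positions where the bases are not complementary): 1 (at position 6)
Effective Tm = 34 − 1×5 = 34 − 5 = 29°C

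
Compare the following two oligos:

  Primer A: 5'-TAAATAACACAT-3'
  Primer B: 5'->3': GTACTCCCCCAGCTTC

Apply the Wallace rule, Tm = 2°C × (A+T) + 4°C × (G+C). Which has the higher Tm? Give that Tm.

Primer A: A+T=10, G+C=2 → Tm = 2(10)+4(2) = 28°C
Primer B: A+T=6, G+C=10 → Tm = 2(6)+4(10) = 52°C
28°C vs 52°C → primer B is higher.

Primer B, 52°C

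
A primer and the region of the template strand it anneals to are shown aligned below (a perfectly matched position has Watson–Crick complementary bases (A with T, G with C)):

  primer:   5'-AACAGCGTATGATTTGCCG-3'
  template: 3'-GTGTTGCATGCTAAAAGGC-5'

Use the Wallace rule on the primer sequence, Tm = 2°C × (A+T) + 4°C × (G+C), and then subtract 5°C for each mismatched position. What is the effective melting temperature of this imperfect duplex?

36°C

Primer base counts: A=5, T=5, G=5, C=4 → A+T=10, G+C=9
Perfect-match Tm = 2(10) + 4(9) = 20 + 36 = 56°C
Mismatches (positions where the bases are not complementary): 4 (at positions 1, 5, 10, 16)
Effective Tm = 56 − 4×5 = 56 − 20 = 36°C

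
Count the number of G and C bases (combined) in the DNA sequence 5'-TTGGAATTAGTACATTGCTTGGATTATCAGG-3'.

G=8, A=8, C=3, T=12
G+C = 8 + 3 = 11

11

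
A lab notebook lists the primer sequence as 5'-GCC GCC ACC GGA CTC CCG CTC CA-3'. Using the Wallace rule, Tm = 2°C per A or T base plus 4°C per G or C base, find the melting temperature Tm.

82°C

Counting bases: T=2, A=3, G=5, C=13
A+T = 5, G+C = 18
Tm = 2×5 + 4×18 = 82°C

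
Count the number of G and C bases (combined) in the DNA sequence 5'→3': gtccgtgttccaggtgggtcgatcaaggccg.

20

Scanning the sequence gives A=4, G=12, C=8, T=7.
Total G or C: 12 + 8 = 20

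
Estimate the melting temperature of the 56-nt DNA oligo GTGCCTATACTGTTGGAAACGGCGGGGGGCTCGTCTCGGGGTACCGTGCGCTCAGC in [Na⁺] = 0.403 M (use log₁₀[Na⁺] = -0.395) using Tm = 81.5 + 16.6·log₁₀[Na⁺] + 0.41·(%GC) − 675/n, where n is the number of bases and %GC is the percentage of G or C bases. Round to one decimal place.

90.0°C

Length n = 56. Base counts: A=7, C=15, G=22, T=12
G+C = 37, so %GC = 37/56 × 100 = 66.071%
Salt term: 16.6 × (-0.395) = -6.557
GC term: 0.41 × 66.071 = 27.089; length term: −675/56 = −12.054
Tm = 81.5 + (-6.557) + 27.089 − 12.054 = 89.978 → 90.0°C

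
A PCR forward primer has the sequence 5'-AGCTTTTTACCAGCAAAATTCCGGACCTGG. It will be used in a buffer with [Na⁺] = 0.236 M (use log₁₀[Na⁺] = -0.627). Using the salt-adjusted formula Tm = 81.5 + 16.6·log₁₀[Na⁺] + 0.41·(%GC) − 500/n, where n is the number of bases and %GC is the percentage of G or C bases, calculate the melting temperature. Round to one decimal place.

Length n = 30. T=8, A=8, C=8, G=6
G+C = 14, so %GC = 14/30 × 100 = 46.667%
Salt term: 16.6 × (-0.627) = -10.408
GC term: 0.41 × 46.667 = 19.133; length term: −500/30 = −16.667
Tm = 81.5 + (-10.408) + 19.133 − 16.667 = 73.558 → 73.6°C

73.6°C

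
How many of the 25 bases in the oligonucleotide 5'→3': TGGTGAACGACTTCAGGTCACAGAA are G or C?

12

C=5, G=7, A=8, T=5
Total G or C: 7 + 5 = 12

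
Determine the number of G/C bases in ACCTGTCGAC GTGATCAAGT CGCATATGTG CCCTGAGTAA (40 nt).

Scanning the sequence gives T=10, A=10, G=10, C=10.
Total G or C: 10 + 10 = 20

20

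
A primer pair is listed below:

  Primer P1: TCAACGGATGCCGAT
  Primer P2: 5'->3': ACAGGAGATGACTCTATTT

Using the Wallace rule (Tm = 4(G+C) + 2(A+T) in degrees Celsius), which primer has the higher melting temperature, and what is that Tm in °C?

Primer P2, 52°C

Primer P1: A+T=7, G+C=8 → Tm = 2(7)+4(8) = 46°C
Primer P2: A+T=12, G+C=7 → Tm = 2(12)+4(7) = 52°C
46°C vs 52°C → primer P2 is higher.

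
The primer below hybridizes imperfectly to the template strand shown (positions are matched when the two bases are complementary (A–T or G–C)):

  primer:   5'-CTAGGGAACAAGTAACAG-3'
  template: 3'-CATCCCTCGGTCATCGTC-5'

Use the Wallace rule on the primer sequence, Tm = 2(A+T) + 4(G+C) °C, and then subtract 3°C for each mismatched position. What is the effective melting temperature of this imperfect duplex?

Primer base counts: A=8, T=2, G=5, C=3 → A+T=10, G+C=8
Perfect-match Tm = 2(10) + 4(8) = 20 + 32 = 52°C
Mismatches (positions where the bases are not complementary): 4 (at positions 1, 8, 10, 15)
Effective Tm = 52 − 4×3 = 52 − 12 = 40°C

40°C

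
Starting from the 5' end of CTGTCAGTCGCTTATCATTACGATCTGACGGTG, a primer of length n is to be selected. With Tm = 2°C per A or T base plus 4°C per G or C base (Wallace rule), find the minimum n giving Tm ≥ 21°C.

First 6 bases: CTGTCA → Tm = 18°C (< 21°C)
First 7 bases: CTGTCAG → Tm = 22°C (≥ 21°C)
Each additional base adds 2°C (A/T) or 4°C (G/C), so Tm is non-decreasing in n; n = 7 is the first length to reach 21°C.

n = 7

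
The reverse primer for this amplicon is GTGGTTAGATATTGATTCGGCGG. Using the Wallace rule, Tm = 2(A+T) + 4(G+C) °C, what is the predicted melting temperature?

68°C

Counting bases: A=4, C=2, G=9, T=8
A+T = 12, G+C = 11
Tm = 2(12) + 4(11) = 24 + 44 = 68°C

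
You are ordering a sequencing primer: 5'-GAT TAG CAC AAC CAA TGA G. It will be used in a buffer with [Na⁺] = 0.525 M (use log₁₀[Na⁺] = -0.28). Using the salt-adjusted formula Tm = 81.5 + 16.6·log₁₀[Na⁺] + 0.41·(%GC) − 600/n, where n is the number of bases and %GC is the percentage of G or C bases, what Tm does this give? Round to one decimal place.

62.5°C

Length n = 19. Scanning the sequence gives G=4, C=4, A=8, T=3.
G+C = 8, so %GC = 8/19 × 100 = 42.105%
Salt term: 16.6 × (-0.28) = -4.648
GC term: 0.41 × 42.105 = 17.263; length term: −600/19 = −31.579
Tm = 81.5 + (-4.648) + 17.263 − 31.579 = 62.536 → 62.5°C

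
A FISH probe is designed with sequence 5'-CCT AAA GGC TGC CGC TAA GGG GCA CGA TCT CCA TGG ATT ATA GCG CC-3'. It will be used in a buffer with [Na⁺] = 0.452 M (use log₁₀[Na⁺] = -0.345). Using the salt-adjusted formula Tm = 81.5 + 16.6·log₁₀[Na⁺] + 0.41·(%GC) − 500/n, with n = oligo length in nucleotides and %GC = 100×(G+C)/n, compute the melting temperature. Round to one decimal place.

Length n = 47. Base counts: G=13, T=9, A=11, C=14
G+C = 27, so %GC = 27/47 × 100 = 57.447%
Salt term: 16.6 × (-0.345) = -5.727
GC term: 0.41 × 57.447 = 23.553; length term: −500/47 = −10.638
Tm = 81.5 + (-5.727) + 23.553 − 10.638 = 88.688 → 88.7°C

88.7°C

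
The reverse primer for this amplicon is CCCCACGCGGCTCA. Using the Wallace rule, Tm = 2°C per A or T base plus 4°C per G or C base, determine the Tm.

50°C

Base counts: A=2, G=3, C=8, T=1
AT pairs contribute 3, GC pairs contribute 11.
Tm = 2(3) + 4(11) = 6 + 44 = 50°C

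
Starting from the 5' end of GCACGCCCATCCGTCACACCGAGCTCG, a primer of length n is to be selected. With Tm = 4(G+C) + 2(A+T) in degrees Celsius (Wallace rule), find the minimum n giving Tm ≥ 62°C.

First 18 bases: GCACGCCCATCCGTCACA → Tm = 60°C (< 62°C)
First 19 bases: GCACGCCCATCCGTCACAC → Tm = 64°C (≥ 62°C)
Each additional base adds 2°C (A/T) or 4°C (G/C), so Tm is non-decreasing in n; n = 19 is the first length to reach 62°C.

n = 19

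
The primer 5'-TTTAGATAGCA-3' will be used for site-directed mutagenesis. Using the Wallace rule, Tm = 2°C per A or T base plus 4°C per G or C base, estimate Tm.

Scanning the sequence gives A=4, T=4, G=2, C=1.
A+T = 8, G+C = 3
Tm = 2×8 + 4×3 = 28°C

28°C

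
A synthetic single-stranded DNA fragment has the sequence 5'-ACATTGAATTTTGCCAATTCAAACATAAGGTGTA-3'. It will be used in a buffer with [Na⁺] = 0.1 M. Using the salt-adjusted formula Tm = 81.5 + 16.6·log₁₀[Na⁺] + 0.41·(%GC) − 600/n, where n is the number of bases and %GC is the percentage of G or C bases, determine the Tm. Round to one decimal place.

59.3°C

Length n = 34. Counting bases: G=5, A=13, T=11, C=5
G+C = 10, so %GC = 10/34 × 100 = 29.412%
Salt term: 16.6 × (-1) = -16.6
GC term: 0.41 × 29.412 = 12.059; length term: −600/34 = −17.647
Tm = 81.5 + (-16.6) + 12.059 − 17.647 = 59.312 → 59.3°C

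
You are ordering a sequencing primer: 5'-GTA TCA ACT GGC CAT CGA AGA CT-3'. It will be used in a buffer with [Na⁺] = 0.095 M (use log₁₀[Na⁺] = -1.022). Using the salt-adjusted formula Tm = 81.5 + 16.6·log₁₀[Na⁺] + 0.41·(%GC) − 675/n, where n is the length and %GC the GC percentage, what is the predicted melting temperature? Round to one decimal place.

54.8°C

Length n = 23. Scanning the sequence gives A=7, G=5, T=5, C=6.
G+C = 11, so %GC = 11/23 × 100 = 47.826%
Salt term: 16.6 × (-1.022) = -16.965
GC term: 0.41 × 47.826 = 19.609; length term: −675/23 = −29.348
Tm = 81.5 + (-16.965) + 19.609 − 29.348 = 54.796 → 54.8°C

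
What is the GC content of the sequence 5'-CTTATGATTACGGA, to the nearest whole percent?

T=5, G=3, A=4, C=2
G+C = 3 + 2 = 5 out of 14 bases
%GC = 5/14 × 100 = 35.71% ≈ 36%

36%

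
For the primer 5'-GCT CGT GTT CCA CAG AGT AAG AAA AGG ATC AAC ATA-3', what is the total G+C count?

Counting bases: T=7, A=14, G=8, C=7
Total G or C: 8 + 7 = 15

15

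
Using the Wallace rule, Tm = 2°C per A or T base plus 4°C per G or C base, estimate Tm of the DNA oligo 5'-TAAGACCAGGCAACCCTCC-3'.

A=6, C=8, T=2, G=3
A+T = 8, G+C = 11
Tm = 2(8) + 4(11) = 16 + 44 = 60°C

60°C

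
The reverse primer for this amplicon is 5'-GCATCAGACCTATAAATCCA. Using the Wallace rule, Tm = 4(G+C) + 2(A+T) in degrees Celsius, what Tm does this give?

56°C

Base counts: C=6, G=2, T=4, A=8
So N_AT = 12 and N_GC = 8.
Tm = 2(12) + 4(8) = 24 + 32 = 56°C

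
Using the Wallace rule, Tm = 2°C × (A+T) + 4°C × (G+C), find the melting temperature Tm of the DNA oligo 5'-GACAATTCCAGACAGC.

A=6, G=3, T=2, C=5
So N_AT = 8 and N_GC = 8.
Tm = 2×8 + 4×8 = 48°C

48°C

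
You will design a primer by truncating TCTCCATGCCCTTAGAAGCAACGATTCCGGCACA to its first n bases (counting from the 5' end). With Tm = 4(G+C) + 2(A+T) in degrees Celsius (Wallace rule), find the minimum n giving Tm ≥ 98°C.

n = 32

First 31 bases: TCTCCATGCCCTTAGAAGCAACGATTCCGGC → Tm = 96°C (< 98°C)
First 32 bases: TCTCCATGCCCTTAGAAGCAACGATTCCGGCA → Tm = 98°C (≥ 98°C)
Since every base adds ≥2°C, Tm only increases with n, so the threshold is first crossed at n = 32.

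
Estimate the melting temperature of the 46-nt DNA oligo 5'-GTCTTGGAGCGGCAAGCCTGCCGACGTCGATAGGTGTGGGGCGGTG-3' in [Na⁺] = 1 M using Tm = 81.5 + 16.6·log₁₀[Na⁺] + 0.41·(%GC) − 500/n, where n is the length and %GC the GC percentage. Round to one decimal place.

Length n = 46. A=6, C=10, T=9, G=21
G+C = 31, so %GC = 31/46 × 100 = 67.391%
Salt term: 16.6 × (0) = 0
GC term: 0.41 × 67.391 = 27.63; length term: −500/46 = −10.87
Tm = 81.5 + (0) + 27.63 − 10.87 = 98.26 → 98.3°C

98.3°C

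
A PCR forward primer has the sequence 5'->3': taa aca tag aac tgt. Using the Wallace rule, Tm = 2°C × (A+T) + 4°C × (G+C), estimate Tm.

Counting bases: G=2, T=4, C=2, A=7
A+T = 11, G+C = 4
Tm = 2×11 + 4×4 = 38°C

38°C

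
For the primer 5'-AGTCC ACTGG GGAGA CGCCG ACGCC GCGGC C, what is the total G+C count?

Base counts: T=2, G=12, A=5, C=12
Total G or C: 12 + 12 = 24

24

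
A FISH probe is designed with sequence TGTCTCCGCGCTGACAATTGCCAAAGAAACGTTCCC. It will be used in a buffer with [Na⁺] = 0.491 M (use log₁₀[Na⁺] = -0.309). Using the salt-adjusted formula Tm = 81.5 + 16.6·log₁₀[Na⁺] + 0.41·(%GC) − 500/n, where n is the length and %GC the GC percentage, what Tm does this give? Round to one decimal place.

Length n = 36. Scanning the sequence gives A=9, G=7, C=12, T=8.
G+C = 19, so %GC = 19/36 × 100 = 52.778%
Salt term: 16.6 × (-0.309) = -5.129
GC term: 0.41 × 52.778 = 21.639; length term: −500/36 = −13.889
Tm = 81.5 + (-5.129) + 21.639 − 13.889 = 84.121 → 84.1°C

84.1°C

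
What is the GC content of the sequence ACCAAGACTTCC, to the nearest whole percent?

50%

A=4, T=2, C=5, G=1
G+C = 1 + 5 = 6 out of 12 bases
%GC = 6/12 × 100 = 50% ≈ 50%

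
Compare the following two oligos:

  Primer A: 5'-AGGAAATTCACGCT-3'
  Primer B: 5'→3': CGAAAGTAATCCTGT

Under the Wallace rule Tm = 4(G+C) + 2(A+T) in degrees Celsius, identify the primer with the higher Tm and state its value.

Primer A: A+T=8, G+C=6 → Tm = 2(8)+4(6) = 40°C
Primer B: A+T=9, G+C=6 → Tm = 2(9)+4(6) = 42°C
40°C vs 42°C → primer B is higher.

Primer B, 42°C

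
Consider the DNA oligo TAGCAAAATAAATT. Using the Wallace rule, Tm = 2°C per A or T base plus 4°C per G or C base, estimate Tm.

32°C

C=1, A=8, G=1, T=4
A+T = 12, G+C = 2
Tm = 2(12) + 4(2) = 24 + 8 = 32°C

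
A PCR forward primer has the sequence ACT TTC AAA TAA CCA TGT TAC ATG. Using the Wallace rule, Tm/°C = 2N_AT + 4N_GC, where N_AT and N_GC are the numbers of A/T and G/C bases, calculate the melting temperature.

Base counts: C=5, G=2, T=8, A=9
A+T = 17, G+C = 7
Tm = 2(17) + 4(7) = 34 + 28 = 62°C

62°C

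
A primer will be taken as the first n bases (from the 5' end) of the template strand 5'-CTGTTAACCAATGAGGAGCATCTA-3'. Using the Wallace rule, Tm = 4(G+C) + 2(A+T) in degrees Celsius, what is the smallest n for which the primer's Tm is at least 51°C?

First 17 bases: CTGTTAACCAATGAGGA → Tm = 48°C (< 51°C)
First 18 bases: CTGTTAACCAATGAGGAG → Tm = 52°C (≥ 51°C)
Each additional base adds 2°C (A/T) or 4°C (G/C), so Tm is non-decreasing in n; n = 18 is the first length to reach 51°C.

n = 18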